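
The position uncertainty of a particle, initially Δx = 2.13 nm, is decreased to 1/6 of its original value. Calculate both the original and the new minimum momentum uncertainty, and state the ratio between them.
Original Δp_min = 2.476 × 10^-26 kg·m/s; new Δp'_min = 1.485 × 10^-25 kg·m/s; ratio Δp'_min/Δp_min = 6.

From the uncertainty principle ΔxΔp ≥ ℏ/2, the minimum momentum uncertainty is Δp_min = ℏ/(2Δx).

Original (Δx = 2.13 nm = 2.130e-09 m):
Δp_min = (1.055e-34 J·s)/(2 × 2.130e-09 m) = 2.476e-26 kg·m/s

When Δx → (1/6)Δx:
Δp'_min = ℏ/(2 × (1/6)Δx) = 6 × ℏ/(2Δx) = 6 × Δp_min
Δp'_min = 6 × 2.476e-26 kg·m/s = 1.485e-25 kg·m/s

Since Δp_min ∝ 1/Δx, when Δx is decreased to 1/6 of its original value, Δp_min increases to 6 times its original value.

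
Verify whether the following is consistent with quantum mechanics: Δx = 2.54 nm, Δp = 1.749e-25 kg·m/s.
Yes, it satisfies the uncertainty principle.

Calculate the product ΔxΔp:
ΔxΔp = (2.540e-09 m) × (1.749e-25 kg·m/s)
ΔxΔp = 4.442e-34 J·s

Compare to the minimum allowed value ℏ/2:
ℏ/2 = 5.273e-35 J·s

Since ΔxΔp = 4.442e-34 J·s ≥ 5.273e-35 J·s = ℏ/2,
the measurement satisfies the uncertainty principle.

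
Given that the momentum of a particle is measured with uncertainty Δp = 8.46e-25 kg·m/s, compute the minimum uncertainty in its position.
62.327 pm

Using the Heisenberg uncertainty principle:
ΔxΔp ≥ ℏ/2

The minimum uncertainty in position is:
Δx_min = ℏ/(2Δp)
Δx_min = (1.055e-34 J·s) / (2 × 8.460e-25 kg·m/s)
Δx_min = 6.233e-11 m = 62.327 pm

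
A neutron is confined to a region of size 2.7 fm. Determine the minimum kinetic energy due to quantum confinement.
710.605 keV

Using the uncertainty principle:

1. Position uncertainty: Δx ≈ 2.700e-15 m
2. Minimum momentum uncertainty: Δp = ℏ/(2Δx) = 1.953e-20 kg·m/s
3. Minimum kinetic energy:
   KE = (Δp)²/(2m) = (1.953e-20)²/(2 × 1.675e-27 kg)
   KE = 1.139e-13 J = 710.605 keV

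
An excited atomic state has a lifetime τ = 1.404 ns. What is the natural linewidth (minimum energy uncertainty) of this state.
234.406 neV

Using the energy-time uncertainty principle:
ΔEΔt ≥ ℏ/2

The lifetime τ represents the time uncertainty Δt.
The natural linewidth (minimum energy uncertainty) is:

ΔE = ℏ/(2τ)
ΔE = (1.055e-34 J·s) / (2 × 1.404e-09 s)
ΔE = 3.756e-26 J = 234.406 neV

This natural linewidth limits the precision of spectroscopic measurements.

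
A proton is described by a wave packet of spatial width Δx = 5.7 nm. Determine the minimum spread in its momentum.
9.251 × 10^-27 kg·m/s

For a wave packet, the spatial width Δx and momentum spread Δp are related by the uncertainty principle:
ΔxΔp ≥ ℏ/2

The minimum momentum spread is:
Δp_min = ℏ/(2Δx)
Δp_min = (1.055e-34 J·s) / (2 × 5.700e-09 m)
Δp_min = 9.251e-27 kg·m/s

A wave packet cannot have both a well-defined position and well-defined momentum.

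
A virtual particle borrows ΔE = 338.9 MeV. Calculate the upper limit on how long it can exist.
9.711 × 10^-25 s

Using the energy-time uncertainty principle:
ΔEΔt ≥ ℏ/2

For a virtual particle borrowing energy ΔE, the maximum lifetime is:
Δt_max = ℏ/(2ΔE)

Converting energy:
ΔE = 338.9 MeV = 5.430e-11 J

Δt_max = (1.055e-34 J·s) / (2 × 5.430e-11 J)
Δt_max = 9.711e-25 s = 9.711 × 10^-25 s

Virtual particles with higher borrowed energy exist for shorter times.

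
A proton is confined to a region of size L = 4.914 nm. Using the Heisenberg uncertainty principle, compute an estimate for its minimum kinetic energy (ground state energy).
214.825 neV

Using the uncertainty principle to estimate ground state energy:

1. The position uncertainty is approximately the confinement size:
   Δx ≈ L = 4.914e-09 m

2. From ΔxΔp ≥ ℏ/2, the minimum momentum uncertainty is:
   Δp ≈ ℏ/(2L) = 1.073e-26 kg·m/s

3. The kinetic energy is approximately:
   KE ≈ (Δp)²/(2m) = (1.073e-26)²/(2 × 1.673e-27 kg)
   KE ≈ 3.442e-26 J = 214.825 neV

This is an order-of-magnitude estimate of the ground state energy.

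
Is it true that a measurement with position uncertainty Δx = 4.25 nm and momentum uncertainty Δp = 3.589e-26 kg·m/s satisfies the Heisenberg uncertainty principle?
Yes, it satisfies the uncertainty principle.

Calculate the product ΔxΔp:
ΔxΔp = (4.250e-09 m) × (3.589e-26 kg·m/s)
ΔxΔp = 1.525e-34 J·s

Compare to the minimum allowed value ℏ/2:
ℏ/2 = 5.273e-35 J·s

Since ΔxΔp = 1.525e-34 J·s ≥ 5.273e-35 J·s = ℏ/2,
the measurement satisfies the uncertainty principle.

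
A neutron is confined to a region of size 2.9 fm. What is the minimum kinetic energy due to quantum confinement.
615.971 keV

Using the uncertainty principle:

1. Position uncertainty: Δx ≈ 2.900e-15 m
2. Minimum momentum uncertainty: Δp = ℏ/(2Δx) = 1.818e-20 kg·m/s
3. Minimum kinetic energy:
   KE = (Δp)²/(2m) = (1.818e-20)²/(2 × 1.675e-27 kg)
   KE = 9.869e-14 J = 615.971 keV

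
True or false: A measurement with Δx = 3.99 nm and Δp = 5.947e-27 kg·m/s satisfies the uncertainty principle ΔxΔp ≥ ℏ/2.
No, it violates the uncertainty principle (impossible measurement).

Calculate the product ΔxΔp:
ΔxΔp = (3.990e-09 m) × (5.947e-27 kg·m/s)
ΔxΔp = 2.373e-35 J·s

Compare to the minimum allowed value ℏ/2:
ℏ/2 = 5.273e-35 J·s

Since ΔxΔp = 2.373e-35 J·s < 5.273e-35 J·s = ℏ/2,
the measurement violates the uncertainty principle.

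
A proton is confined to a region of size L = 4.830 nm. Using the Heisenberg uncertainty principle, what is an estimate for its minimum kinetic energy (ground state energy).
222.362 neV

Using the uncertainty principle to estimate ground state energy:

1. The position uncertainty is approximately the confinement size:
   Δx ≈ L = 4.830e-09 m

2. From ΔxΔp ≥ ℏ/2, the minimum momentum uncertainty is:
   Δp ≈ ℏ/(2L) = 1.092e-26 kg·m/s

3. The kinetic energy is approximately:
   KE ≈ (Δp)²/(2m) = (1.092e-26)²/(2 × 1.673e-27 kg)
   KE ≈ 3.563e-26 J = 222.362 neV

This is an order-of-magnitude estimate of the ground state energy.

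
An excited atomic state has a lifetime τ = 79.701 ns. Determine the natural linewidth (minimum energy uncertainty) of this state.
4.129 neV

Using the energy-time uncertainty principle:
ΔEΔt ≥ ℏ/2

The lifetime τ represents the time uncertainty Δt.
The natural linewidth (minimum energy uncertainty) is:

ΔE = ℏ/(2τ)
ΔE = (1.055e-34 J·s) / (2 × 7.970e-08 s)
ΔE = 6.616e-28 J = 4.129 neV

This natural linewidth limits the precision of spectroscopic measurements.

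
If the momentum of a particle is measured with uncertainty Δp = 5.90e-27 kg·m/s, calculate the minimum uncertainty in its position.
8.937 nm

Using the Heisenberg uncertainty principle:
ΔxΔp ≥ ℏ/2

The minimum uncertainty in position is:
Δx_min = ℏ/(2Δp)
Δx_min = (1.055e-34 J·s) / (2 × 5.900e-27 kg·m/s)
Δx_min = 8.937e-09 m = 8.937 nm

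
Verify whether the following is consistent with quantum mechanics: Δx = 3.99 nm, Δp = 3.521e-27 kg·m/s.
No, it violates the uncertainty principle (impossible measurement).

Calculate the product ΔxΔp:
ΔxΔp = (3.990e-09 m) × (3.521e-27 kg·m/s)
ΔxΔp = 1.405e-35 J·s

Compare to the minimum allowed value ℏ/2:
ℏ/2 = 5.273e-35 J·s

Since ΔxΔp = 1.405e-35 J·s < 5.273e-35 J·s = ℏ/2,
the measurement violates the uncertainty principle.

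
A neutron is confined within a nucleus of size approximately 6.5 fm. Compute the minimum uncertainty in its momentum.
8.112 × 10^-21 kg·m/s

Using the Heisenberg uncertainty principle:
ΔxΔp ≥ ℏ/2

With Δx ≈ L = 6.500e-15 m (the confinement size):
Δp_min = ℏ/(2Δx)
Δp_min = (1.055e-34 J·s) / (2 × 6.500e-15 m)
Δp_min = 8.112e-21 kg·m/s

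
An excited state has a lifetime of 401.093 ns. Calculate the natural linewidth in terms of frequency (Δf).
198.402 kHz

Using the energy-time uncertainty principle and E = hf:
ΔEΔt ≥ ℏ/2
hΔf·Δt ≥ ℏ/2

The minimum frequency uncertainty is:
Δf = ℏ/(2hτ) = 1/(4πτ)
Δf = 1/(4π × 4.011e-07 s)
Δf = 1.984e+05 Hz = 198.402 kHz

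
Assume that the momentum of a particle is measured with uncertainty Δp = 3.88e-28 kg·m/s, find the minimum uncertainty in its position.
135.898 nm

Using the Heisenberg uncertainty principle:
ΔxΔp ≥ ℏ/2

The minimum uncertainty in position is:
Δx_min = ℏ/(2Δp)
Δx_min = (1.055e-34 J·s) / (2 × 3.880e-28 kg·m/s)
Δx_min = 1.359e-07 m = 135.898 nm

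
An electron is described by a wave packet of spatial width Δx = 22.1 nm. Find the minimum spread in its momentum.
2.386 × 10^-27 kg·m/s

For a wave packet, the spatial width Δx and momentum spread Δp are related by the uncertainty principle:
ΔxΔp ≥ ℏ/2

The minimum momentum spread is:
Δp_min = ℏ/(2Δx)
Δp_min = (1.055e-34 J·s) / (2 × 2.210e-08 m)
Δp_min = 2.386e-27 kg·m/s

A wave packet cannot have both a well-defined position and well-defined momentum.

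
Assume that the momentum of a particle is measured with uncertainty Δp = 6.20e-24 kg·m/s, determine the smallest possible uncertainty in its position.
8.505 pm

Using the Heisenberg uncertainty principle:
ΔxΔp ≥ ℏ/2

The minimum uncertainty in position is:
Δx_min = ℏ/(2Δp)
Δx_min = (1.055e-34 J·s) / (2 × 6.200e-24 kg·m/s)
Δx_min = 8.505e-12 m = 8.505 pm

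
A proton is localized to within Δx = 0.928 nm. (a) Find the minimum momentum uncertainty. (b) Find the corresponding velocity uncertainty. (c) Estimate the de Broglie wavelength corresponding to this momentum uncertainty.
(a) Δp_min = 5.682 × 10^-26 kg·m/s
(b) Δv_min = 33.970 m/s
(c) λ_dB = 11.662 nm

Step-by-step:

(a) From the uncertainty principle:
Δp_min = ℏ/(2Δx) = (1.055e-34 J·s)/(2 × 9.280e-10 m) = 5.682e-26 kg·m/s

(b) The velocity uncertainty:
Δv = Δp/m = (5.682e-26 kg·m/s)/(1.673e-27 kg) = 3.397e+01 m/s = 33.970 m/s

(c) The de Broglie wavelength for this momentum:
λ = h/p = (6.626e-34 J·s)/(5.682e-26 kg·m/s) = 1.166e-08 m = 11.662 nm

Note: The de Broglie wavelength is comparable to the localization size, as expected from wave-particle duality.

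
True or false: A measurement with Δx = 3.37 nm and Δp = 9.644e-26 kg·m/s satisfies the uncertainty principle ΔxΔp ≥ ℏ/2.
Yes, it satisfies the uncertainty principle.

Calculate the product ΔxΔp:
ΔxΔp = (3.370e-09 m) × (9.644e-26 kg·m/s)
ΔxΔp = 3.250e-34 J·s

Compare to the minimum allowed value ℏ/2:
ℏ/2 = 5.273e-35 J·s

Since ΔxΔp = 3.250e-34 J·s ≥ 5.273e-35 J·s = ℏ/2,
the measurement satisfies the uncertainty principle.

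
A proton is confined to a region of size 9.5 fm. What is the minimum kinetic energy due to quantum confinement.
57.479 keV

Using the uncertainty principle:

1. Position uncertainty: Δx ≈ 9.500e-15 m
2. Minimum momentum uncertainty: Δp = ℏ/(2Δx) = 5.550e-21 kg·m/s
3. Minimum kinetic energy:
   KE = (Δp)²/(2m) = (5.550e-21)²/(2 × 1.673e-27 kg)
   KE = 9.209e-15 J = 57.479 keV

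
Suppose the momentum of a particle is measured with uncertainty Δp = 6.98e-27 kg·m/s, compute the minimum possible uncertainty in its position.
7.554 nm

Using the Heisenberg uncertainty principle:
ΔxΔp ≥ ℏ/2

The minimum uncertainty in position is:
Δx_min = ℏ/(2Δp)
Δx_min = (1.055e-34 J·s) / (2 × 6.980e-27 kg·m/s)
Δx_min = 7.554e-09 m = 7.554 nm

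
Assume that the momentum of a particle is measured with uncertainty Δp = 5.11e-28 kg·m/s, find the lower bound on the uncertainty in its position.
103.187 nm

Using the Heisenberg uncertainty principle:
ΔxΔp ≥ ℏ/2

The minimum uncertainty in position is:
Δx_min = ℏ/(2Δp)
Δx_min = (1.055e-34 J·s) / (2 × 5.110e-28 kg·m/s)
Δx_min = 1.032e-07 m = 103.187 nm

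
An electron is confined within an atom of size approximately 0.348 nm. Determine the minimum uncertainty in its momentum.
1.515 × 10^-25 kg·m/s

Using the Heisenberg uncertainty principle:
ΔxΔp ≥ ℏ/2

With Δx ≈ L = 3.480e-10 m (the confinement size):
Δp_min = ℏ/(2Δx)
Δp_min = (1.055e-34 J·s) / (2 × 3.480e-10 m)
Δp_min = 1.515e-25 kg·m/s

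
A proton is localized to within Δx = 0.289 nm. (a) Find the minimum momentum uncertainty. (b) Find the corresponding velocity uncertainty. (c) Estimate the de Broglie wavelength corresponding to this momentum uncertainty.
(a) Δp_min = 1.825 × 10^-25 kg·m/s
(b) Δv_min = 109.081 m/s
(c) λ_dB = 3.632 nm

Step-by-step:

(a) From the uncertainty principle:
Δp_min = ℏ/(2Δx) = (1.055e-34 J·s)/(2 × 2.890e-10 m) = 1.825e-25 kg·m/s

(b) The velocity uncertainty:
Δv = Δp/m = (1.825e-25 kg·m/s)/(1.673e-27 kg) = 1.091e+02 m/s = 109.081 m/s

(c) The de Broglie wavelength for this momentum:
λ = h/p = (6.626e-34 J·s)/(1.825e-25 kg·m/s) = 3.632e-09 m = 3.632 nm

Note: The de Broglie wavelength is comparable to the localization size, as expected from wave-particle duality.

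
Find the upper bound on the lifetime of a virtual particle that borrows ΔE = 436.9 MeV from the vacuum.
7.533 × 10^-25 s

Using the energy-time uncertainty principle:
ΔEΔt ≥ ℏ/2

For a virtual particle borrowing energy ΔE, the maximum lifetime is:
Δt_max = ℏ/(2ΔE)

Converting energy:
ΔE = 436.9 MeV = 7.000e-11 J

Δt_max = (1.055e-34 J·s) / (2 × 7.000e-11 J)
Δt_max = 7.533e-25 s = 7.533 × 10^-25 s

Virtual particles with higher borrowed energy exist for shorter times.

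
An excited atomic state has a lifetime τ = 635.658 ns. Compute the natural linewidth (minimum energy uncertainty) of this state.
517.741 peV

Using the energy-time uncertainty principle:
ΔEΔt ≥ ℏ/2

The lifetime τ represents the time uncertainty Δt.
The natural linewidth (minimum energy uncertainty) is:

ΔE = ℏ/(2τ)
ΔE = (1.055e-34 J·s) / (2 × 6.357e-07 s)
ΔE = 8.295e-29 J = 517.741 peV

This natural linewidth limits the precision of spectroscopic measurements.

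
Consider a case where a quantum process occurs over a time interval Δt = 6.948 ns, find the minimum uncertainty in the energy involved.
47.367 neV

Using the energy-time uncertainty principle:
ΔEΔt ≥ ℏ/2

The minimum uncertainty in energy is:
ΔE_min = ℏ/(2Δt)
ΔE_min = (1.055e-34 J·s) / (2 × 6.948e-09 s)
ΔE_min = 7.589e-27 J = 47.367 neV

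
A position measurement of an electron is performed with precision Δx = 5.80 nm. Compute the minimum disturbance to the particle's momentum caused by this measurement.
9.091 × 10^-27 kg·m/s

The uncertainty principle implies that measuring position disturbs momentum:
ΔxΔp ≥ ℏ/2

When we measure position with precision Δx, we necessarily introduce a momentum uncertainty:
Δp ≥ ℏ/(2Δx)
Δp_min = (1.055e-34 J·s) / (2 × 5.800e-09 m)
Δp_min = 9.091e-27 kg·m/s

The more precisely we measure position, the greater the momentum disturbance.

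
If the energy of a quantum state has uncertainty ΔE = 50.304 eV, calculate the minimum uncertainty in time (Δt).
6.542 as

Using the energy-time uncertainty principle:
ΔEΔt ≥ ℏ/2

The minimum uncertainty in time is:
Δt_min = ℏ/(2ΔE)
Δt_min = (1.055e-34 J·s) / (2 × 8.060e-18 J)
Δt_min = 6.542e-18 s = 6.542 as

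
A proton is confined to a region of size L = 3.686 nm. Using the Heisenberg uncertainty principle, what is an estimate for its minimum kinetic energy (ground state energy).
381.807 neV

Using the uncertainty principle to estimate ground state energy:

1. The position uncertainty is approximately the confinement size:
   Δx ≈ L = 3.686e-09 m

2. From ΔxΔp ≥ ℏ/2, the minimum momentum uncertainty is:
   Δp ≈ ℏ/(2L) = 1.431e-26 kg·m/s

3. The kinetic energy is approximately:
   KE ≈ (Δp)²/(2m) = (1.431e-26)²/(2 × 1.673e-27 kg)
   KE ≈ 6.117e-26 J = 381.807 neV

This is an order-of-magnitude estimate of the ground state energy.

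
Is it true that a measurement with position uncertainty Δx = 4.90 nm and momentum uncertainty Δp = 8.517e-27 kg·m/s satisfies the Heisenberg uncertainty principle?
No, it violates the uncertainty principle (impossible measurement).

Calculate the product ΔxΔp:
ΔxΔp = (4.900e-09 m) × (8.517e-27 kg·m/s)
ΔxΔp = 4.173e-35 J·s

Compare to the minimum allowed value ℏ/2:
ℏ/2 = 5.273e-35 J·s

Since ΔxΔp = 4.173e-35 J·s < 5.273e-35 J·s = ℏ/2,
the measurement violates the uncertainty principle.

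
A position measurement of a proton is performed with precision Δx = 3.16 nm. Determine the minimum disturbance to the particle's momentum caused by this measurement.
1.669 × 10^-26 kg·m/s

The uncertainty principle implies that measuring position disturbs momentum:
ΔxΔp ≥ ℏ/2

When we measure position with precision Δx, we necessarily introduce a momentum uncertainty:
Δp ≥ ℏ/(2Δx)
Δp_min = (1.055e-34 J·s) / (2 × 3.160e-09 m)
Δp_min = 1.669e-26 kg·m/s

The more precisely we measure position, the greater the momentum disturbance.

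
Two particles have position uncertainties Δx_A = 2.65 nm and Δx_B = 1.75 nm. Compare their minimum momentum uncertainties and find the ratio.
Particle B has the larger minimum momentum uncertainty, by a factor of 1.51.

For each particle, the minimum momentum uncertainty is Δp_min = ℏ/(2Δx):

Particle A: Δp_A = ℏ/(2×2.650e-09 m) = 1.990e-26 kg·m/s
Particle B: Δp_B = ℏ/(2×1.750e-09 m) = 3.013e-26 kg·m/s

Ratio: Δp_B/Δp_A = 1.51

Since Δp_min ∝ 1/Δx, the particle with smaller position uncertainty (B) has larger momentum uncertainty.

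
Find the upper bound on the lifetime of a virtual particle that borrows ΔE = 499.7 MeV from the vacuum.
6.586 × 10^-25 s

Using the energy-time uncertainty principle:
ΔEΔt ≥ ℏ/2

For a virtual particle borrowing energy ΔE, the maximum lifetime is:
Δt_max = ℏ/(2ΔE)

Converting energy:
ΔE = 499.7 MeV = 8.006e-11 J

Δt_max = (1.055e-34 J·s) / (2 × 8.006e-11 J)
Δt_max = 6.586e-25 s = 6.586 × 10^-25 s

Virtual particles with higher borrowed energy exist for shorter times.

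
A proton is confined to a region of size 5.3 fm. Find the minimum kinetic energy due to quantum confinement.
184.673 keV

Using the uncertainty principle:

1. Position uncertainty: Δx ≈ 5.300e-15 m
2. Minimum momentum uncertainty: Δp = ℏ/(2Δx) = 9.949e-21 kg·m/s
3. Minimum kinetic energy:
   KE = (Δp)²/(2m) = (9.949e-21)²/(2 × 1.673e-27 kg)
   KE = 2.959e-14 J = 184.673 keV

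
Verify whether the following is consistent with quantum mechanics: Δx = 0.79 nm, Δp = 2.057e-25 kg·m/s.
Yes, it satisfies the uncertainty principle.

Calculate the product ΔxΔp:
ΔxΔp = (7.900e-10 m) × (2.057e-25 kg·m/s)
ΔxΔp = 1.625e-34 J·s

Compare to the minimum allowed value ℏ/2:
ℏ/2 = 5.273e-35 J·s

Since ΔxΔp = 1.625e-34 J·s ≥ 5.273e-35 J·s = ℏ/2,
the measurement satisfies the uncertainty principle.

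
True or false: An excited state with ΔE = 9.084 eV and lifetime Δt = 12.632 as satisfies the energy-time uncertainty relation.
No, it violates the uncertainty relation.

Calculate the product ΔEΔt:
ΔE = 9.084 eV = 1.455e-18 J
ΔEΔt = (1.455e-18 J) × (1.263e-17 s)
ΔEΔt = 1.838e-35 J·s

Compare to the minimum allowed value ℏ/2:
ℏ/2 = 5.273e-35 J·s

Since ΔEΔt = 1.838e-35 J·s < 5.273e-35 J·s = ℏ/2,
this violates the uncertainty relation.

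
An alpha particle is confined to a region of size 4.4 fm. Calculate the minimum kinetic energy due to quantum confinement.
67.449 keV

Using the uncertainty principle:

1. Position uncertainty: Δx ≈ 4.400e-15 m
2. Minimum momentum uncertainty: Δp = ℏ/(2Δx) = 1.198e-20 kg·m/s
3. Minimum kinetic energy:
   KE = (Δp)²/(2m) = (1.198e-20)²/(2 × 6.645e-27 kg)
   KE = 1.081e-14 J = 67.449 keV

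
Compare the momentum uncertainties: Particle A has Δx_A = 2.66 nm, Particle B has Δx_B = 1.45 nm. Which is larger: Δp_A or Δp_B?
Particle B has the larger minimum momentum uncertainty, by a factor of 1.83.

For each particle, the minimum momentum uncertainty is Δp_min = ℏ/(2Δx):

Particle A: Δp_A = ℏ/(2×2.660e-09 m) = 1.982e-26 kg·m/s
Particle B: Δp_B = ℏ/(2×1.450e-09 m) = 3.636e-26 kg·m/s

Ratio: Δp_B/Δp_A = 1.83

Since Δp_min ∝ 1/Δx, the particle with smaller position uncertainty (B) has larger momentum uncertainty.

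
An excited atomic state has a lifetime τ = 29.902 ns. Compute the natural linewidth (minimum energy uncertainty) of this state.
11.006 neV

Using the energy-time uncertainty principle:
ΔEΔt ≥ ℏ/2

The lifetime τ represents the time uncertainty Δt.
The natural linewidth (minimum energy uncertainty) is:

ΔE = ℏ/(2τ)
ΔE = (1.055e-34 J·s) / (2 × 2.990e-08 s)
ΔE = 1.763e-27 J = 11.006 neV

This natural linewidth limits the precision of spectroscopic measurements.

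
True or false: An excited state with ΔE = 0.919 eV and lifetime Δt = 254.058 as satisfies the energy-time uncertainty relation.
No, it violates the uncertainty relation.

Calculate the product ΔEΔt:
ΔE = 0.919 eV = 1.472e-19 J
ΔEΔt = (1.472e-19 J) × (2.541e-16 s)
ΔEΔt = 3.741e-35 J·s

Compare to the minimum allowed value ℏ/2:
ℏ/2 = 5.273e-35 J·s

Since ΔEΔt = 3.741e-35 J·s < 5.273e-35 J·s = ℏ/2,
this violates the uncertainty relation.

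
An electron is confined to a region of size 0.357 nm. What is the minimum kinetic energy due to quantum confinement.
74.735 meV

Using the uncertainty principle:

1. Position uncertainty: Δx ≈ 3.570e-10 m
2. Minimum momentum uncertainty: Δp = ℏ/(2Δx) = 1.477e-25 kg·m/s
3. Minimum kinetic energy:
   KE = (Δp)²/(2m) = (1.477e-25)²/(2 × 9.109e-31 kg)
   KE = 1.197e-20 J = 74.735 meV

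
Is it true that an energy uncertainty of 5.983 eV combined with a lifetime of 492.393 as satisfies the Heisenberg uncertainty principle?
Yes, it satisfies the uncertainty relation.

Calculate the product ΔEΔt:
ΔE = 5.983 eV = 9.586e-19 J
ΔEΔt = (9.586e-19 J) × (4.924e-16 s)
ΔEΔt = 4.720e-34 J·s

Compare to the minimum allowed value ℏ/2:
ℏ/2 = 5.273e-35 J·s

Since ΔEΔt = 4.720e-34 J·s ≥ 5.273e-35 J·s = ℏ/2,
this satisfies the uncertainty relation.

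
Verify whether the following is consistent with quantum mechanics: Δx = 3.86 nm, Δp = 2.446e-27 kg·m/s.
No, it violates the uncertainty principle (impossible measurement).

Calculate the product ΔxΔp:
ΔxΔp = (3.860e-09 m) × (2.446e-27 kg·m/s)
ΔxΔp = 9.442e-36 J·s

Compare to the minimum allowed value ℏ/2:
ℏ/2 = 5.273e-35 J·s

Since ΔxΔp = 9.442e-36 J·s < 5.273e-35 J·s = ℏ/2,
the measurement violates the uncertainty principle.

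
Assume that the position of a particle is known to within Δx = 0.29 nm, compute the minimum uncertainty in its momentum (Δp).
1.818 × 10^-25 kg·m/s

Using the Heisenberg uncertainty principle:
ΔxΔp ≥ ℏ/2

The minimum uncertainty in momentum is:
Δp_min = ℏ/(2Δx)
Δp_min = (1.055e-34 J·s) / (2 × 2.900e-10 m)
Δp_min = 1.818e-25 kg·m/s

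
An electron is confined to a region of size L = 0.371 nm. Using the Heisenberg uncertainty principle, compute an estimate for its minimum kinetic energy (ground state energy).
69.201 meV

Using the uncertainty principle to estimate ground state energy:

1. The position uncertainty is approximately the confinement size:
   Δx ≈ L = 3.710e-10 m

2. From ΔxΔp ≥ ℏ/2, the minimum momentum uncertainty is:
   Δp ≈ ℏ/(2L) = 1.421e-25 kg·m/s

3. The kinetic energy is approximately:
   KE ≈ (Δp)²/(2m) = (1.421e-25)²/(2 × 9.109e-31 kg)
   KE ≈ 1.109e-20 J = 69.201 meV

This is an order-of-magnitude estimate of the ground state energy.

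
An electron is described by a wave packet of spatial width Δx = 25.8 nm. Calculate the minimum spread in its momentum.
2.044 × 10^-27 kg·m/s

For a wave packet, the spatial width Δx and momentum spread Δp are related by the uncertainty principle:
ΔxΔp ≥ ℏ/2

The minimum momentum spread is:
Δp_min = ℏ/(2Δx)
Δp_min = (1.055e-34 J·s) / (2 × 2.580e-08 m)
Δp_min = 2.044e-27 kg·m/s

A wave packet cannot have both a well-defined position and well-defined momentum.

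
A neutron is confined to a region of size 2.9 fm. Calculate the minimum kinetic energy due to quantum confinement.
615.971 keV

Using the uncertainty principle:

1. Position uncertainty: Δx ≈ 2.900e-15 m
2. Minimum momentum uncertainty: Δp = ℏ/(2Δx) = 1.818e-20 kg·m/s
3. Minimum kinetic energy:
   KE = (Δp)²/(2m) = (1.818e-20)²/(2 × 1.675e-27 kg)
   KE = 9.869e-14 J = 615.971 keV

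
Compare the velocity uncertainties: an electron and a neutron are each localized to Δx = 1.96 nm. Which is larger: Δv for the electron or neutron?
The electron has the larger minimum velocity uncertainty, by a ratio of 1838.7.

For both particles, Δp_min = ℏ/(2Δx) = 2.690e-26 kg·m/s (same for both).

The velocity uncertainty is Δv = Δp/m:
- electron: Δv = 2.690e-26 / 9.109e-31 = 2.953e+04 m/s = 29.533 km/s
- neutron: Δv = 2.690e-26 / 1.675e-27 = 1.606e+01 m/s = 16.062 m/s

Ratio: 2.953e+04 / 1.606e+01 = 1838.7

The lighter particle has larger velocity uncertainty because Δv ∝ 1/m.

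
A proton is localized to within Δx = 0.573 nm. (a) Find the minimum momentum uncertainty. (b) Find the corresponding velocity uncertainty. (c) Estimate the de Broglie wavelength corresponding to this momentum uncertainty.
(a) Δp_min = 9.202 × 10^-26 kg·m/s
(b) Δv_min = 55.017 m/s
(c) λ_dB = 7.201 nm

Step-by-step:

(a) From the uncertainty principle:
Δp_min = ℏ/(2Δx) = (1.055e-34 J·s)/(2 × 5.730e-10 m) = 9.202e-26 kg·m/s

(b) The velocity uncertainty:
Δv = Δp/m = (9.202e-26 kg·m/s)/(1.673e-27 kg) = 5.502e+01 m/s = 55.017 m/s

(c) The de Broglie wavelength for this momentum:
λ = h/p = (6.626e-34 J·s)/(9.202e-26 kg·m/s) = 7.201e-09 m = 7.201 nm

Note: The de Broglie wavelength is comparable to the localization size, as expected from wave-particle duality.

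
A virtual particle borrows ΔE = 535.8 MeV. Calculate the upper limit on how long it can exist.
6.142 × 10^-25 s

Using the energy-time uncertainty principle:
ΔEΔt ≥ ℏ/2

For a virtual particle borrowing energy ΔE, the maximum lifetime is:
Δt_max = ℏ/(2ΔE)

Converting energy:
ΔE = 535.8 MeV = 8.584e-11 J

Δt_max = (1.055e-34 J·s) / (2 × 8.584e-11 J)
Δt_max = 6.142e-25 s = 6.142 × 10^-25 s

Virtual particles with higher borrowed energy exist for shorter times.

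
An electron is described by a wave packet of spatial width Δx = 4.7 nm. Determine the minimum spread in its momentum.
1.122 × 10^-26 kg·m/s

For a wave packet, the spatial width Δx and momentum spread Δp are related by the uncertainty principle:
ΔxΔp ≥ ℏ/2

The minimum momentum spread is:
Δp_min = ℏ/(2Δx)
Δp_min = (1.055e-34 J·s) / (2 × 4.700e-09 m)
Δp_min = 1.122e-26 kg·m/s

A wave packet cannot have both a well-defined position and well-defined momentum.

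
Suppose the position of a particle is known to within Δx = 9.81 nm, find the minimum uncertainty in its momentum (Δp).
5.375 × 10^-27 kg·m/s

Using the Heisenberg uncertainty principle:
ΔxΔp ≥ ℏ/2

The minimum uncertainty in momentum is:
Δp_min = ℏ/(2Δx)
Δp_min = (1.055e-34 J·s) / (2 × 9.810e-09 m)
Δp_min = 5.375e-27 kg·m/s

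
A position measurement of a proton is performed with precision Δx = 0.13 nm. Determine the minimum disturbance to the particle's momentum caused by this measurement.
4.056 × 10^-25 kg·m/s

The uncertainty principle implies that measuring position disturbs momentum:
ΔxΔp ≥ ℏ/2

When we measure position with precision Δx, we necessarily introduce a momentum uncertainty:
Δp ≥ ℏ/(2Δx)
Δp_min = (1.055e-34 J·s) / (2 × 1.300e-10 m)
Δp_min = 4.056e-25 kg·m/s

The more precisely we measure position, the greater the momentum disturbance.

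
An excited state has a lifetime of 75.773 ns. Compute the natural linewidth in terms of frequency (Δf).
1.050 MHz

Using the energy-time uncertainty principle and E = hf:
ΔEΔt ≥ ℏ/2
hΔf·Δt ≥ ℏ/2

The minimum frequency uncertainty is:
Δf = ℏ/(2hτ) = 1/(4πτ)
Δf = 1/(4π × 7.577e-08 s)
Δf = 1.050e+06 Hz = 1.050 MHz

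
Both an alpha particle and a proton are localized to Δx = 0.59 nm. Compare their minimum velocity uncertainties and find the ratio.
The proton has the larger minimum velocity uncertainty, by a ratio of 4.0.

For both particles, Δp_min = ℏ/(2Δx) = 8.937e-26 kg·m/s (same for both).

The velocity uncertainty is Δv = Δp/m:
- alpha particle: Δv = 8.937e-26 / 6.645e-27 = 1.345e+01 m/s = 13.450 m/s
- proton: Δv = 8.937e-26 / 1.673e-27 = 5.343e+01 m/s = 53.431 m/s

Ratio: 5.343e+01 / 1.345e+01 = 4.0

The lighter particle has larger velocity uncertainty because Δv ∝ 1/m.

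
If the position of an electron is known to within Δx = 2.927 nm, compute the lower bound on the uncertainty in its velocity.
19.776 km/s

Using the Heisenberg uncertainty principle and Δp = mΔv:
ΔxΔp ≥ ℏ/2
Δx(mΔv) ≥ ℏ/2

The minimum uncertainty in velocity is:
Δv_min = ℏ/(2mΔx)
Δv_min = (1.055e-34 J·s) / (2 × 9.109e-31 kg × 2.927e-09 m)
Δv_min = 1.978e+04 m/s = 19.776 km/s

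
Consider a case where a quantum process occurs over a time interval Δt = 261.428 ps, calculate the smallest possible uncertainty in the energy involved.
1.259 μeV

Using the energy-time uncertainty principle:
ΔEΔt ≥ ℏ/2

The minimum uncertainty in energy is:
ΔE_min = ℏ/(2Δt)
ΔE_min = (1.055e-34 J·s) / (2 × 2.614e-10 s)
ΔE_min = 2.017e-25 J = 1.259 μeV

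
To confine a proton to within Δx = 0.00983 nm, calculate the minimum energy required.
53.684 meV

Localizing a particle requires giving it sufficient momentum uncertainty:

1. From uncertainty principle: Δp ≥ ℏ/(2Δx)
   Δp_min = (1.055e-34 J·s) / (2 × 9.830e-12 m)
   Δp_min = 5.364e-24 kg·m/s

2. This momentum uncertainty corresponds to kinetic energy:
   KE ≈ (Δp)²/(2m) = (5.364e-24)²/(2 × 1.673e-27 kg)
   KE = 8.601e-21 J = 53.684 meV

Tighter localization requires more energy.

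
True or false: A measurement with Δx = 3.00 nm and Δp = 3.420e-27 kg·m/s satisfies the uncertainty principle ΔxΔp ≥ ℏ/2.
No, it violates the uncertainty principle (impossible measurement).

Calculate the product ΔxΔp:
ΔxΔp = (3.000e-09 m) × (3.420e-27 kg·m/s)
ΔxΔp = 1.026e-35 J·s

Compare to the minimum allowed value ℏ/2:
ℏ/2 = 5.273e-35 J·s

Since ΔxΔp = 1.026e-35 J·s < 5.273e-35 J·s = ℏ/2,
the measurement violates the uncertainty principle.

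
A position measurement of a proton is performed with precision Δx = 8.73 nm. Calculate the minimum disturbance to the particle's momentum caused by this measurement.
6.040 × 10^-27 kg·m/s

The uncertainty principle implies that measuring position disturbs momentum:
ΔxΔp ≥ ℏ/2

When we measure position with precision Δx, we necessarily introduce a momentum uncertainty:
Δp ≥ ℏ/(2Δx)
Δp_min = (1.055e-34 J·s) / (2 × 8.730e-09 m)
Δp_min = 6.040e-27 kg·m/s

The more precisely we measure position, the greater the momentum disturbance.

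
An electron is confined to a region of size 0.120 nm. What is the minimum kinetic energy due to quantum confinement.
661.455 meV

Using the uncertainty principle:

1. Position uncertainty: Δx ≈ 1.200e-10 m
2. Minimum momentum uncertainty: Δp = ℏ/(2Δx) = 4.394e-25 kg·m/s
3. Minimum kinetic energy:
   KE = (Δp)²/(2m) = (4.394e-25)²/(2 × 9.109e-31 kg)
   KE = 1.060e-19 J = 661.455 meV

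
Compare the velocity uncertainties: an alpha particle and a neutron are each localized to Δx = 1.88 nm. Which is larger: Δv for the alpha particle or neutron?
The neutron has the larger minimum velocity uncertainty, by a ratio of 4.0.

For both particles, Δp_min = ℏ/(2Δx) = 2.805e-26 kg·m/s (same for both).

The velocity uncertainty is Δv = Δp/m:
- alpha particle: Δv = 2.805e-26 / 6.645e-27 = 4.221e+00 m/s = 4.221 m/s
- neutron: Δv = 2.805e-26 / 1.675e-27 = 1.675e+01 m/s = 16.745 m/s

Ratio: 1.675e+01 / 4.221e+00 = 4.0

The lighter particle has larger velocity uncertainty because Δv ∝ 1/m.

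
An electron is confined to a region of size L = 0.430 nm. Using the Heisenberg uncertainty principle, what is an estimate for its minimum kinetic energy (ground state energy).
51.514 meV

Using the uncertainty principle to estimate ground state energy:

1. The position uncertainty is approximately the confinement size:
   Δx ≈ L = 4.300e-10 m

2. From ΔxΔp ≥ ℏ/2, the minimum momentum uncertainty is:
   Δp ≈ ℏ/(2L) = 1.226e-25 kg·m/s

3. The kinetic energy is approximately:
   KE ≈ (Δp)²/(2m) = (1.226e-25)²/(2 × 9.109e-31 kg)
   KE ≈ 8.253e-21 J = 51.514 meV

This is an order-of-magnitude estimate of the ground state energy.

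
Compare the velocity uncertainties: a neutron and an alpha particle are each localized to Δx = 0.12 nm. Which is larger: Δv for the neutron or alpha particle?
The neutron has the larger minimum velocity uncertainty, by a ratio of 4.0.

For both particles, Δp_min = ℏ/(2Δx) = 4.394e-25 kg·m/s (same for both).

The velocity uncertainty is Δv = Δp/m:
- neutron: Δv = 4.394e-25 / 1.675e-27 = 2.623e+02 m/s = 262.343 m/s
- alpha particle: Δv = 4.394e-25 / 6.645e-27 = 6.613e+01 m/s = 66.129 m/s

Ratio: 2.623e+02 / 6.613e+01 = 4.0

The lighter particle has larger velocity uncertainty because Δv ∝ 1/m.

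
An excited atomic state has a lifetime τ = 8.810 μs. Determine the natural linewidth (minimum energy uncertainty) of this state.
37.356 peV

Using the energy-time uncertainty principle:
ΔEΔt ≥ ℏ/2

The lifetime τ represents the time uncertainty Δt.
The natural linewidth (minimum energy uncertainty) is:

ΔE = ℏ/(2τ)
ΔE = (1.055e-34 J·s) / (2 × 8.810e-06 s)
ΔE = 5.985e-30 J = 37.356 peV

This natural linewidth limits the precision of spectroscopic measurements.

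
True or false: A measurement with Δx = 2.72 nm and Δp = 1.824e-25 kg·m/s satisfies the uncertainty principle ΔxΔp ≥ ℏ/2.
Yes, it satisfies the uncertainty principle.

Calculate the product ΔxΔp:
ΔxΔp = (2.720e-09 m) × (1.824e-25 kg·m/s)
ΔxΔp = 4.961e-34 J·s

Compare to the minimum allowed value ℏ/2:
ℏ/2 = 5.273e-35 J·s

Since ΔxΔp = 4.961e-34 J·s ≥ 5.273e-35 J·s = ℏ/2,
the measurement satisfies the uncertainty principle.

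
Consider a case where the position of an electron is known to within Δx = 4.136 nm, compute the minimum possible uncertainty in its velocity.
13.995 km/s

Using the Heisenberg uncertainty principle and Δp = mΔv:
ΔxΔp ≥ ℏ/2
Δx(mΔv) ≥ ℏ/2

The minimum uncertainty in velocity is:
Δv_min = ℏ/(2mΔx)
Δv_min = (1.055e-34 J·s) / (2 × 9.109e-31 kg × 4.136e-09 m)
Δv_min = 1.400e+04 m/s = 13.995 km/s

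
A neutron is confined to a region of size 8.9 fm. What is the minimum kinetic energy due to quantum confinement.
65.400 keV

Using the uncertainty principle:

1. Position uncertainty: Δx ≈ 8.900e-15 m
2. Minimum momentum uncertainty: Δp = ℏ/(2Δx) = 5.925e-21 kg·m/s
3. Minimum kinetic energy:
   KE = (Δp)²/(2m) = (5.925e-21)²/(2 × 1.675e-27 kg)
   KE = 1.048e-14 J = 65.400 keV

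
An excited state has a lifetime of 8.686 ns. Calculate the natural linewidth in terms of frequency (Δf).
9.162 MHz

Using the energy-time uncertainty principle and E = hf:
ΔEΔt ≥ ℏ/2
hΔf·Δt ≥ ℏ/2

The minimum frequency uncertainty is:
Δf = ℏ/(2hτ) = 1/(4πτ)
Δf = 1/(4π × 8.686e-09 s)
Δf = 9.162e+06 Hz = 9.162 MHz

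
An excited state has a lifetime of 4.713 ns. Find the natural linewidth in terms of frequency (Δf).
16.885 MHz

Using the energy-time uncertainty principle and E = hf:
ΔEΔt ≥ ℏ/2
hΔf·Δt ≥ ℏ/2

The minimum frequency uncertainty is:
Δf = ℏ/(2hτ) = 1/(4πτ)
Δf = 1/(4π × 4.713e-09 s)
Δf = 1.688e+07 Hz = 16.885 MHz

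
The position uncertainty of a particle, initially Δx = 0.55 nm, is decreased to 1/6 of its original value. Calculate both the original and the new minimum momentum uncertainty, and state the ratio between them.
Original Δp_min = 9.587 × 10^-26 kg·m/s; new Δp'_min = 5.752 × 10^-25 kg·m/s; ratio Δp'_min/Δp_min = 6.

From the uncertainty principle ΔxΔp ≥ ℏ/2, the minimum momentum uncertainty is Δp_min = ℏ/(2Δx).

Original (Δx = 0.55 nm = 5.500e-10 m):
Δp_min = (1.055e-34 J·s)/(2 × 5.500e-10 m) = 9.587e-26 kg·m/s

When Δx → (1/6)Δx:
Δp'_min = ℏ/(2 × (1/6)Δx) = 6 × ℏ/(2Δx) = 6 × Δp_min
Δp'_min = 6 × 9.587e-26 kg·m/s = 5.752e-25 kg·m/s

Since Δp_min ∝ 1/Δx, when Δx is decreased to 1/6 of its original value, Δp_min increases to 6 times its original value.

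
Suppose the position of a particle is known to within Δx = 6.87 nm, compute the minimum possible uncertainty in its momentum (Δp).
7.675 × 10^-27 kg·m/s

Using the Heisenberg uncertainty principle:
ΔxΔp ≥ ℏ/2

The minimum uncertainty in momentum is:
Δp_min = ℏ/(2Δx)
Δp_min = (1.055e-34 J·s) / (2 × 6.870e-09 m)
Δp_min = 7.675e-27 kg·m/s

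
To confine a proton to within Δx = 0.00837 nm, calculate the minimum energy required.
74.046 meV

Localizing a particle requires giving it sufficient momentum uncertainty:

1. From uncertainty principle: Δp ≥ ℏ/(2Δx)
   Δp_min = (1.055e-34 J·s) / (2 × 8.370e-12 m)
   Δp_min = 6.300e-24 kg·m/s

2. This momentum uncertainty corresponds to kinetic energy:
   KE ≈ (Δp)²/(2m) = (6.300e-24)²/(2 × 1.673e-27 kg)
   KE = 1.186e-20 J = 74.046 meV

Tighter localization requires more energy.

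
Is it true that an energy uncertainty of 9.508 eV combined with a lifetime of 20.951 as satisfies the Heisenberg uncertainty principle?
No, it violates the uncertainty relation.

Calculate the product ΔEΔt:
ΔE = 9.508 eV = 1.523e-18 J
ΔEΔt = (1.523e-18 J) × (2.095e-17 s)
ΔEΔt = 3.192e-35 J·s

Compare to the minimum allowed value ℏ/2:
ℏ/2 = 5.273e-35 J·s

Since ΔEΔt = 3.192e-35 J·s < 5.273e-35 J·s = ℏ/2,
this violates the uncertainty relation.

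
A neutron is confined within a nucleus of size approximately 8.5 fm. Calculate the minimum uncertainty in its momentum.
6.203 × 10^-21 kg·m/s

Using the Heisenberg uncertainty principle:
ΔxΔp ≥ ℏ/2

With Δx ≈ L = 8.500e-15 m (the confinement size):
Δp_min = ℏ/(2Δx)
Δp_min = (1.055e-34 J·s) / (2 × 8.500e-15 m)
Δp_min = 6.203e-21 kg·m/s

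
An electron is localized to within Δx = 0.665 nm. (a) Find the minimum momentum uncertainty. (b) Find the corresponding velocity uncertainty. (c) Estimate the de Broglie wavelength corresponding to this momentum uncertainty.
(a) Δp_min = 7.929 × 10^-26 kg·m/s
(b) Δv_min = 87.043 km/s
(c) λ_dB = 8.357 nm

Step-by-step:

(a) From the uncertainty principle:
Δp_min = ℏ/(2Δx) = (1.055e-34 J·s)/(2 × 6.650e-10 m) = 7.929e-26 kg·m/s

(b) The velocity uncertainty:
Δv = Δp/m = (7.929e-26 kg·m/s)/(9.109e-31 kg) = 8.704e+04 m/s = 87.043 km/s

(c) The de Broglie wavelength for this momentum:
λ = h/p = (6.626e-34 J·s)/(7.929e-26 kg·m/s) = 8.357e-09 m = 8.357 nm

Note: The de Broglie wavelength is comparable to the localization size, as expected from wave-particle duality.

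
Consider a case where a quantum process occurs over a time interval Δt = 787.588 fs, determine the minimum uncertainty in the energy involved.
417.866 μeV

Using the energy-time uncertainty principle:
ΔEΔt ≥ ℏ/2

The minimum uncertainty in energy is:
ΔE_min = ℏ/(2Δt)
ΔE_min = (1.055e-34 J·s) / (2 × 7.876e-13 s)
ΔE_min = 6.695e-23 J = 417.866 μeV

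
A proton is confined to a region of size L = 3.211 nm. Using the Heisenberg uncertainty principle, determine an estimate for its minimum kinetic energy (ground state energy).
503.122 neV

Using the uncertainty principle to estimate ground state energy:

1. The position uncertainty is approximately the confinement size:
   Δx ≈ L = 3.211e-09 m

2. From ΔxΔp ≥ ℏ/2, the minimum momentum uncertainty is:
   Δp ≈ ℏ/(2L) = 1.642e-26 kg·m/s

3. The kinetic energy is approximately:
   KE ≈ (Δp)²/(2m) = (1.642e-26)²/(2 × 1.673e-27 kg)
   KE ≈ 8.061e-26 J = 503.122 neV

This is an order-of-magnitude estimate of the ground state energy.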